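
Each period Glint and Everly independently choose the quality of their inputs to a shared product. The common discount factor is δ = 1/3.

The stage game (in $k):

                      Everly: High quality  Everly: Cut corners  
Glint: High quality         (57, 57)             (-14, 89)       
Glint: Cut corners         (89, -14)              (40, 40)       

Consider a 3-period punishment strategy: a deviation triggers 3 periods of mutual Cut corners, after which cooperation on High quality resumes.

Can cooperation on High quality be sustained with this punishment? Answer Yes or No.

Comparing payoff streams over the 4 periods until play realigns: cooperate → 57(1+δ+…+δ^3); deviate → 89 + 40(δ+…+δ^3).
Cooperation is sustained iff (57−40)(δ+…+δ^3) ≥ 89−57.
δ+…+δ^3 = 1/3·(1−(1/3)^3)/(1−1/3) = 0.4815, and (89−57)/(57−40) = 1.8824.
0.4815 < 1.8824, so cooperation is not sustainable.

No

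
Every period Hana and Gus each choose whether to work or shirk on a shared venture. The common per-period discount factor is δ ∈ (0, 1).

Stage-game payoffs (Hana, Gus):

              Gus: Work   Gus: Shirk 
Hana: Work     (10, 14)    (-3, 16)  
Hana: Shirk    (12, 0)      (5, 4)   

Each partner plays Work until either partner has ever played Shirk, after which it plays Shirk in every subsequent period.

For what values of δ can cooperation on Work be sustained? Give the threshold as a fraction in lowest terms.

2/7

For Hana: deviation gain 12−10 = 2, per-period punishment loss 10−5 = 5. IC gives δ ≥ 2/7.
For Gus: gain 2, loss 10 per period, so δ ≥ 2/12 = 1/6.
The tighter constraint is Hana's, so cooperation needs δ ≥ 2/7.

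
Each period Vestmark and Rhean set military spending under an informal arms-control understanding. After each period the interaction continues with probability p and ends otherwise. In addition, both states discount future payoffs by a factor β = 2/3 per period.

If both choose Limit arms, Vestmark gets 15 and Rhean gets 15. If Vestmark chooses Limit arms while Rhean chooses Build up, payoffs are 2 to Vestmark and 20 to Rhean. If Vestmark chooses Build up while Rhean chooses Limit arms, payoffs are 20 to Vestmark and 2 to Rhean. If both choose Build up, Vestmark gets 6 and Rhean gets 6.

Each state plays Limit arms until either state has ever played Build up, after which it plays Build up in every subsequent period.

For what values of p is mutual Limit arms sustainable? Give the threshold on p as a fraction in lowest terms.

With continuation probability p and discount β, the effective per-period discount factor is βp.
Grim-trigger IC: βp ≥ (20−15)/(20−6) = 5/14.
So p ≥ (5/14)/(2/3) = 15/28.

15/28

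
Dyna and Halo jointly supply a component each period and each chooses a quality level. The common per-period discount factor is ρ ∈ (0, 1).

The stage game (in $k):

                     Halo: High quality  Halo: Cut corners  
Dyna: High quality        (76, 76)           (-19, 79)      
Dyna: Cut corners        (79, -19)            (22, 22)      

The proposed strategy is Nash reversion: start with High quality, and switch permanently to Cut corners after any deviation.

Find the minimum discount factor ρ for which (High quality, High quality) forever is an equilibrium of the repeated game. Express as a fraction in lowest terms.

1/19

Under grim trigger the critical discount factor is (T−C)/(T−P) with T = 79, C = 76, P = 22.
ρ* = (79−76)/(79−22) = 3/57 = 1/19.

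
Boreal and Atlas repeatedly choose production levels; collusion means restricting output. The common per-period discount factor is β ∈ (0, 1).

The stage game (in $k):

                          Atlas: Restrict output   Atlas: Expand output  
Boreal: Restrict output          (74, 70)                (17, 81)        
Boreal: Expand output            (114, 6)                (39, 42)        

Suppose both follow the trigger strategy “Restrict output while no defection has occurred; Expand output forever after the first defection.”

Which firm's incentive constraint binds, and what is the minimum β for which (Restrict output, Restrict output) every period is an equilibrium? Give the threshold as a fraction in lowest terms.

Boreal: cooperation gives 74 each period; deviation gives 114 once then 39 forever.
  74/(1−β) ≥ 114 + 39β/(1−β) ⇒ β ≥ 40/75 = 8/15.
Atlas: cooperation gives 70 each period; deviation gives 81 once then 42 forever.
  β ≥ 11/39.
Both must hold, so the binding constraint is Boreal's: β ≥ 8/15.

Boreal; β ≥ 8/15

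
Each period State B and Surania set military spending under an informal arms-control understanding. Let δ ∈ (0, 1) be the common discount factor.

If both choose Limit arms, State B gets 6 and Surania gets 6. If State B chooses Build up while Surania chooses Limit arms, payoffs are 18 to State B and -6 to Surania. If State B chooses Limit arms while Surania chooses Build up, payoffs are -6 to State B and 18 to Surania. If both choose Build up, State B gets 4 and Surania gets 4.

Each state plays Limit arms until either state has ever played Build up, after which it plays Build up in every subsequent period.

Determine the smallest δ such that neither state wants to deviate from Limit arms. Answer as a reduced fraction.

6/7

One-period gain from deviating is 18 − 6 = 12. The loss is 6 − 4 = 2 in every subsequent period, with present value 2·δ/(1−δ).
Deviation is unprofitable when 2·δ/(1−δ) ≥ 12, i.e. δ/(1−δ) ≥ 6.
Equivalently δ ≥ 12/(12+2) = 6/7.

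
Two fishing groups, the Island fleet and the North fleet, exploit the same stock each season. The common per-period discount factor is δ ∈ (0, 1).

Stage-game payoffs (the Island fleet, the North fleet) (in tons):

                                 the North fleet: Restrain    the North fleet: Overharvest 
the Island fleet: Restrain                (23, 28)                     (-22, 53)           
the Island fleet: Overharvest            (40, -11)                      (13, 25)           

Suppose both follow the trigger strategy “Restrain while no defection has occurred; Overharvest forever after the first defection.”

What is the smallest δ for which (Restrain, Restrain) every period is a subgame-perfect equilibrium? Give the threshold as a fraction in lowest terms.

the Island fleet's threshold: (40−23)/(40−13) = 17/27.
the North fleet's threshold: (53−28)/(53−25) = 25/28.
17/27 < 25/28, so the North fleet binds and δ* = 25/28.

25/28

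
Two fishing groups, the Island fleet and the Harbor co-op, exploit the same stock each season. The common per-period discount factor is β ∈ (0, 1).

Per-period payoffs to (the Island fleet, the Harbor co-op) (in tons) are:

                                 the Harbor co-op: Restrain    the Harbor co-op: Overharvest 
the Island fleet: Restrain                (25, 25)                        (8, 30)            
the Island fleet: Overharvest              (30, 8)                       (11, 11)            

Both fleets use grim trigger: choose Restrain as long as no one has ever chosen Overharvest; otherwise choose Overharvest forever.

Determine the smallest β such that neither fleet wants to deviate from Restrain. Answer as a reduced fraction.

5/19

25/(1−β) ≥ 30 + 11β/(1−β)
25 ≥ 30 − 19β
β ≥ 5/19.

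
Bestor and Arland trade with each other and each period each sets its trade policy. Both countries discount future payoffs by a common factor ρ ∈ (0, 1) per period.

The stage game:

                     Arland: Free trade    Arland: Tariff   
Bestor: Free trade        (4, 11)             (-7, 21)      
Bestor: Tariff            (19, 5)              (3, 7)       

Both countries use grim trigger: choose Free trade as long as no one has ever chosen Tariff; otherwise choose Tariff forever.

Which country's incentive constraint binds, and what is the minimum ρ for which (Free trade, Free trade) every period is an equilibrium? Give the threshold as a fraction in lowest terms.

Bestor; ρ ≥ 15/16

Bestor's threshold: (19−4)/(19−3) = 15/16.
Arland's threshold: (21−11)/(21−7) = 5/7.
15/16 > 5/7, so Bestor binds and ρ* = 15/16.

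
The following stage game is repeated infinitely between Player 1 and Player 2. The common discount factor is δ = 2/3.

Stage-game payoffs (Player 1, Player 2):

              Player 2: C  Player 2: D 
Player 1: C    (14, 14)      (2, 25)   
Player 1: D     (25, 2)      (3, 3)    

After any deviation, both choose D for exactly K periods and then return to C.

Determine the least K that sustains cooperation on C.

2

No profitable deviation requires (14−3)(δ+…+δ^K) ≥ 25−14, i.e. δ+…+δ^K ≥ 1 ≈ 1.0000.
With δ = 2/3, the partial sums are K=1: 0.6667, K=2: 1.1111.
K = 2 is the first length at which the sum reaches 1.0000.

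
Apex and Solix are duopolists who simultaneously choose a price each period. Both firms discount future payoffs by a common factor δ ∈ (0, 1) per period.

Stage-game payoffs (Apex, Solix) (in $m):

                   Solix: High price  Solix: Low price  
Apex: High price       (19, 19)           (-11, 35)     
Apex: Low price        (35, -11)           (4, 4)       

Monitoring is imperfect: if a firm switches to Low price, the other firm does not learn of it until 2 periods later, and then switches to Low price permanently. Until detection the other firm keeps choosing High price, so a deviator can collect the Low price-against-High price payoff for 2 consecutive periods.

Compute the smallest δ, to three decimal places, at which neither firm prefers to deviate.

A deviator earns 35 for 2 periods, then 4 forever; cooperating earns 19 forever. Multiplying the IC by (1−δ):
19 ≥ 35(1−δ^2) + 4δ^2, so 31·δ^2 ≥ 16 and δ^2 ≥ 16/31.
δ ≥ (16/31)^(1/2) ≈ 0.718.

0.718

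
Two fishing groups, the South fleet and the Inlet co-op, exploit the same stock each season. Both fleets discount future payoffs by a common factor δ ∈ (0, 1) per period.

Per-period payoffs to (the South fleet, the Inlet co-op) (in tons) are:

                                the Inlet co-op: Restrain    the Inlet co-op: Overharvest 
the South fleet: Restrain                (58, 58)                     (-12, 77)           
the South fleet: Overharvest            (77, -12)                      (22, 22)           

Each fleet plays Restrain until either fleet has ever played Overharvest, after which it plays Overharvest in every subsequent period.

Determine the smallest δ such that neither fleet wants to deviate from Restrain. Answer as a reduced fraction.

Under grim trigger the critical discount factor is (T−C)/(T−P) with T = 77, C = 58, P = 22.
δ* = (77−58)/(77−22) = 19/55.

19/55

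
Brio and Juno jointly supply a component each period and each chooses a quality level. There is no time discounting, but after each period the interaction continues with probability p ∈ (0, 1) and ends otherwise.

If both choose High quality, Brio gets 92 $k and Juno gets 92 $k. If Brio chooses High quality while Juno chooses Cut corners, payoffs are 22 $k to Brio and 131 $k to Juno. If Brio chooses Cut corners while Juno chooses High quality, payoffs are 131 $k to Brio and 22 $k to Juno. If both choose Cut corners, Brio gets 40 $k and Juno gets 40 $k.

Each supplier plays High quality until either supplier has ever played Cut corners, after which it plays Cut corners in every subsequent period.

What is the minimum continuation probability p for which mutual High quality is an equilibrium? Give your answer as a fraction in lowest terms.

3/7

With no time discounting, the continuation probability p plays the role of the discount factor.
Grim-trigger IC: 92/(1−p) ≥ 131 + 40p/(1−p) ⇒ p ≥ (131−92)/(131−40) = 3/7.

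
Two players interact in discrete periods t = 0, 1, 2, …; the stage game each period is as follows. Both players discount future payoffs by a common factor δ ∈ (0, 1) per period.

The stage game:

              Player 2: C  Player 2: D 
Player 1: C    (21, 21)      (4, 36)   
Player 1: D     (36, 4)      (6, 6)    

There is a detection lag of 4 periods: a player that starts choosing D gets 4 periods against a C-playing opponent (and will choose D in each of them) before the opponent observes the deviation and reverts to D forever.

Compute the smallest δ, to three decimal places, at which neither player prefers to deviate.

Deviating for the 4 undetected periods gains 36−21 = 15 per period over cooperation, then loses 21−6 = 15 per period forever once punishment starts.
Gain: 15(1 + δ + … + δ^3); loss: 15·δ^4/(1−δ).
No profitable deviation ⇔ 15(1−δ^4) ≤ 15·δ^4, i.e. δ^4 ≥ 15/(15+15) = 1/2.
Hence δ ≥ (1/2)^(1/4) ≈ 0.841.

0.841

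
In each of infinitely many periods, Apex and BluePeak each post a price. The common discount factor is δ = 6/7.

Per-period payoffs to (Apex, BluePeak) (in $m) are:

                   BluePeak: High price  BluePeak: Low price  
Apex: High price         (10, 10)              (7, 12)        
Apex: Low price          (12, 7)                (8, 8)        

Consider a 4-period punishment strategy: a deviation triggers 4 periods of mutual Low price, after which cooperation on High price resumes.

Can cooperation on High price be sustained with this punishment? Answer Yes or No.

Yes

Comparing payoff streams over the 5 periods until play realigns: cooperate → 10(1+δ+…+δ^4); deviate → 12 + 8(δ+…+δ^4).
Cooperation is sustained iff (10−8)(δ+…+δ^4) ≥ 12−10.
δ+…+δ^4 = 6/7·(1−(6/7)^4)/(1−6/7) = 2.7613, and (12−10)/(10−8) = 1.0000.
2.7613 ≥ 1.0000, so cooperation is sustainable.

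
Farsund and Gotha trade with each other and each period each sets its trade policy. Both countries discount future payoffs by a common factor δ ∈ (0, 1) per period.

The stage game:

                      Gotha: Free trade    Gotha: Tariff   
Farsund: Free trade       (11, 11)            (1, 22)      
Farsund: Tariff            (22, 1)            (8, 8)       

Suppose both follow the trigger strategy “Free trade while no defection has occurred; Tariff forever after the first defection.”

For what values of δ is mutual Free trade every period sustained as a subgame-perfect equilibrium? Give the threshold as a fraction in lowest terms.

Cooperation forever yields 11 each period: 11/(1−δ).
Deviating yields 22 once, then 8 forever: 22 + 8δ/(1−δ).
No profitable deviation requires 11/(1−δ) ≥ 22 + 8δ/(1−δ).
Multiplying by (1−δ): 11 ≥ 22(1−δ) + 8δ = 22 − 14δ.
So 14δ ≥ 11, i.e. δ ≥ 11/14.

11/14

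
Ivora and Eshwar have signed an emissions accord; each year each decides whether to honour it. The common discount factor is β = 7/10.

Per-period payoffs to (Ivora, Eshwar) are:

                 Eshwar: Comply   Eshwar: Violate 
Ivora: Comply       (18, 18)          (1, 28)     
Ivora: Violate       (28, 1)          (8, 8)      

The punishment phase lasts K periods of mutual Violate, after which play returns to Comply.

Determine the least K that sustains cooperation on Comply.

IC: β(1−β^K)/(1−β) ≥ (28−18)/(18−8) = 1.
With β = 7/10: need 1 − β^K ≥ 1·(1−7/10)/(7/10), i.e. β^K ≤ 0.5714.
Since (7/10)^1 = 0.7000 and (7/10)^2 = 0.4900, the smallest such K is 2.

2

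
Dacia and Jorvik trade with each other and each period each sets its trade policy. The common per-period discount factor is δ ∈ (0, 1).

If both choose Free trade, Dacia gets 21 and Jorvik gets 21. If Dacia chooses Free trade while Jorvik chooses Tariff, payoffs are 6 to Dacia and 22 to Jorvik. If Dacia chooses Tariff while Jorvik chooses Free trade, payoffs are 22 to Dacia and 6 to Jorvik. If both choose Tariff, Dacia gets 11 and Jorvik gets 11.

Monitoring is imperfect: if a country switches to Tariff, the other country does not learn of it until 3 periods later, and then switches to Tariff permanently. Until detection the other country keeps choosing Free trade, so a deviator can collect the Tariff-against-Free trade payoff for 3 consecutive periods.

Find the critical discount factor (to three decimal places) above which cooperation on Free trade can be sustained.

0.450

Deviating for the 3 undetected periods gains 22−21 = 1 per period over cooperation, then loses 21−11 = 10 per period forever once punishment starts.
Gain: 1(1 + δ + … + δ^2); loss: 10·δ^3/(1−δ).
No profitable deviation ⇔ 1(1−δ^3) ≤ 10·δ^3, i.e. δ^3 ≥ 1/(1+10) = 1/11.
Hence δ ≥ (1/11)^(1/3) ≈ 0.450.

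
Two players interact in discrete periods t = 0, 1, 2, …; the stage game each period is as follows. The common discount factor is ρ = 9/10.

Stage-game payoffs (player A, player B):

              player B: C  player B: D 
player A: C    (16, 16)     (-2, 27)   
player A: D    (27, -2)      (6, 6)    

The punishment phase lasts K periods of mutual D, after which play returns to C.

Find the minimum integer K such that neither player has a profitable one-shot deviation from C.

IC: ρ(1−ρ^K)/(1−ρ) ≥ (27−16)/(16−6) = 11/10.
With ρ = 9/10: need 1 − ρ^K ≥ 11/10·(1−9/10)/(9/10), i.e. ρ^K ≤ 0.8778.
Since (9/10)^1 = 0.9000 and (9/10)^2 = 0.8100, the smallest such K is 2.

2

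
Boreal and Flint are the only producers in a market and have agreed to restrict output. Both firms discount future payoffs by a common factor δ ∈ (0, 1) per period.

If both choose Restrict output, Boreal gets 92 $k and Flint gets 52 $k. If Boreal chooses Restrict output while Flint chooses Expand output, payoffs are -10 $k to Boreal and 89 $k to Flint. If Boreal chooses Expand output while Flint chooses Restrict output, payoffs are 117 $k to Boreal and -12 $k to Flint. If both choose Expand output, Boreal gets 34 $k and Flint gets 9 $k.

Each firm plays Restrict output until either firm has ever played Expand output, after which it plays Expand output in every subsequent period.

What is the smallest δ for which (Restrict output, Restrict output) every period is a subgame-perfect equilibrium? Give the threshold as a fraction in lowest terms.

37/80

For Boreal: deviation gain 117−92 = 25, per-period punishment loss 92−34 = 58. IC gives δ ≥ 25/83.
For Flint: gain 37, loss 43 per period, so δ ≥ 37/80.
The tighter constraint is Flint's, so cooperation needs δ ≥ 37/80.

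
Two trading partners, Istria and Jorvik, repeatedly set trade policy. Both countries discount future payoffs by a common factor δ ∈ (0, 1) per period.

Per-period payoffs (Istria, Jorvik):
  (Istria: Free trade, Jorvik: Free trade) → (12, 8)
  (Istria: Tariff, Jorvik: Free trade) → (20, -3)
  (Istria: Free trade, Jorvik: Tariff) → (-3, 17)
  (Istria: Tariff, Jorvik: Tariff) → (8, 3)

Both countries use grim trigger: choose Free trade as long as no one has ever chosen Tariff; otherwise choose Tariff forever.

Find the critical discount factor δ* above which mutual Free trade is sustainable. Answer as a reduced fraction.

Istria's threshold: (20−12)/(20−8) = 2/3.
Jorvik's threshold: (17−8)/(17−3) = 9/14.
2/3 > 9/14, so Istria binds and δ* = 2/3.

2/3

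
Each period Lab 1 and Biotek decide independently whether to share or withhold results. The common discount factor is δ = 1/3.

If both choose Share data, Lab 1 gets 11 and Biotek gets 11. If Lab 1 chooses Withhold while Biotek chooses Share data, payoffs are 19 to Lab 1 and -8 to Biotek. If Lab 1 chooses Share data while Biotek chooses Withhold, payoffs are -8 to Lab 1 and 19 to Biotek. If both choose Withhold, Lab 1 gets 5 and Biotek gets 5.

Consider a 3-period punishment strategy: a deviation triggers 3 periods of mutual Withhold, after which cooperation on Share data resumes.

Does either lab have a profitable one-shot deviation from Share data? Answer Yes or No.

Yes

A one-shot deviation gives 19 now, then 5 for 3 periods, then back to 11.
Gain from deviating: (19−11) today; loss: (11−5) in each of the next 3 periods.
No-deviation condition: (11−5)(δ+…+δ^3) ≥ 19−11, i.e. δ+…+δ^3 ≥ 4/3.
At δ = 1/3: δ+…+δ^3 = 0.4815 < 1.3333.
So cooperation is not sustainable.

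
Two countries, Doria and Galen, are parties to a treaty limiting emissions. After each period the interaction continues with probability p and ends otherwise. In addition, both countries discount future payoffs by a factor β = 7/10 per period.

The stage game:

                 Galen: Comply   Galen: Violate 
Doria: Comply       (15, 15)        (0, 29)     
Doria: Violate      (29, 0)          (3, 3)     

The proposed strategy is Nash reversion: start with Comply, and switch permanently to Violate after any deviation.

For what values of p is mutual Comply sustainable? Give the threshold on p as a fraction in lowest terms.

With continuation probability p and discount β, the effective per-period discount factor is βp.
Grim-trigger IC: βp ≥ (29−15)/(29−3) = 7/13.
So p ≥ (7/13)/(7/10) = 10/13.

10/13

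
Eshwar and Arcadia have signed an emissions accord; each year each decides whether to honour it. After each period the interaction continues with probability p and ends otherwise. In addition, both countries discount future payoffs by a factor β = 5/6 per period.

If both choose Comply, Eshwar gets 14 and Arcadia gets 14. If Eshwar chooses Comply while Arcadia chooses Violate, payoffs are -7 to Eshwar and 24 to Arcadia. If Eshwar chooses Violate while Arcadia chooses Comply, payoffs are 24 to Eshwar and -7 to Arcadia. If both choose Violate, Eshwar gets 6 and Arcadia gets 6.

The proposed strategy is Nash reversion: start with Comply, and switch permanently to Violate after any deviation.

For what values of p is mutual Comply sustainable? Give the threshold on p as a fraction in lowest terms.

2/3

Expected continuation weight on next period's payoff is β·p = 5/6·p, which plays the role of the discount factor.
Cooperation requires 5/6·p ≥ (24−14)/(24−6) = 5/9, hence p ≥ 2/3.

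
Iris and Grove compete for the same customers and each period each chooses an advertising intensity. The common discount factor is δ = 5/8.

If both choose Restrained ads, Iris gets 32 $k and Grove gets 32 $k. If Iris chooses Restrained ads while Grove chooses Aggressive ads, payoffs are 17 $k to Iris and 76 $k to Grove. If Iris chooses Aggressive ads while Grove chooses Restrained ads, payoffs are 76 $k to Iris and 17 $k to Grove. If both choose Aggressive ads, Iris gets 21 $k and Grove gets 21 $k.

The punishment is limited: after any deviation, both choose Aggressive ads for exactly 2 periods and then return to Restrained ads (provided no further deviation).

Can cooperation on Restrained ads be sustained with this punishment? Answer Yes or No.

No

IC: δ+…+δ^2 ≥ (76−32)/(32−21) = 4.
At δ = 5/8: partial sum = 1.0156 < 4.0000. Cooperation not sustainable.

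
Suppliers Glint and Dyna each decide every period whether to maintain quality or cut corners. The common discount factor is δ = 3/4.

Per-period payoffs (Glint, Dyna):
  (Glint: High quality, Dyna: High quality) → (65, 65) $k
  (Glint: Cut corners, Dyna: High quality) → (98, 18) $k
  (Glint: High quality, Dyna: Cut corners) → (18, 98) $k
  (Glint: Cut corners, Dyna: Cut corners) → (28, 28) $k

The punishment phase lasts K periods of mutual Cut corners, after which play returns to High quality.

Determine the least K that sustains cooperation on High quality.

2

Need Σ_{k=1}^{K} δ^k ≥ (98−65)/(65−28) = 0.8919 at δ = 3/4.
At K = 1 the sum is 0.7500 < 0.8919; at K = 2 it is 1.3125 ≥ 0.8919.
So the minimum punishment length is K = 2.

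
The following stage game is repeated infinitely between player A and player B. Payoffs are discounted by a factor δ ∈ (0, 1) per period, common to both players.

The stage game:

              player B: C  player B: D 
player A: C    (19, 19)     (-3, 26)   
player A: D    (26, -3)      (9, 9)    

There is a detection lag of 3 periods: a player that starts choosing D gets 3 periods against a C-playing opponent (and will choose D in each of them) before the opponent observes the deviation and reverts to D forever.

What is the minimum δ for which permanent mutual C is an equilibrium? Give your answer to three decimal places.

0.744

The best deviation is to choose D for all 3 undetected periods, earning 26 each, then 9 forever once detected.
Deviation value: 26(1−δ^3)/(1−δ) + 9δ^3/(1−δ); cooperation value: 19/(1−δ).
IC: 19 ≥ 26(1−δ^3) + 9δ^3 = 26 − 17δ^3.
So δ^3 ≥ 7/17, giving δ ≥ (7/17)^(1/3) ≈ 0.744.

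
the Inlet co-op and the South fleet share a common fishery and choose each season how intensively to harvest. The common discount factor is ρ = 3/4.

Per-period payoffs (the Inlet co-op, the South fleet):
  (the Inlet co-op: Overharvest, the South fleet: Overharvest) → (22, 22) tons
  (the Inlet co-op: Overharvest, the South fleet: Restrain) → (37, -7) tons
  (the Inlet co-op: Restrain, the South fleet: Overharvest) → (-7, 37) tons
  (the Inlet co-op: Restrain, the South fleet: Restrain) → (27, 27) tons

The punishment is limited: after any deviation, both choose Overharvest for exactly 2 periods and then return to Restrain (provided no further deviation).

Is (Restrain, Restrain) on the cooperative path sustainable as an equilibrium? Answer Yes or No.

Comparing payoff streams over the 3 periods until play realigns: cooperate → 27(1+ρ+…+ρ^2); deviate → 37 + 22(ρ+…+ρ^2).
Cooperation is sustained iff (27−22)(ρ+…+ρ^2) ≥ 37−27.
ρ+…+ρ^2 = 3/4·(1−(3/4)^2)/(1−3/4) = 1.3125, and (37−27)/(27−22) = 2.0000.
1.3125 < 2.0000, so cooperation is not sustainable.

No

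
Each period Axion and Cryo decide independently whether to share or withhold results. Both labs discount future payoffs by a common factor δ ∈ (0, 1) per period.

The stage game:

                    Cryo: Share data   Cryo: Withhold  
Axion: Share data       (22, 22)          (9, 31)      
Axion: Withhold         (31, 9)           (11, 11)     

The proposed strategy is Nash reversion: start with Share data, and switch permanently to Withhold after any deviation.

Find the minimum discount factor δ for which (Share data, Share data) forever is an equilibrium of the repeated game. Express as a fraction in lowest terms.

Under grim trigger the critical discount factor is (T−C)/(T−P) with T = 31, C = 22, P = 11.
δ* = (31−22)/(31−11) = 9/20.

9/20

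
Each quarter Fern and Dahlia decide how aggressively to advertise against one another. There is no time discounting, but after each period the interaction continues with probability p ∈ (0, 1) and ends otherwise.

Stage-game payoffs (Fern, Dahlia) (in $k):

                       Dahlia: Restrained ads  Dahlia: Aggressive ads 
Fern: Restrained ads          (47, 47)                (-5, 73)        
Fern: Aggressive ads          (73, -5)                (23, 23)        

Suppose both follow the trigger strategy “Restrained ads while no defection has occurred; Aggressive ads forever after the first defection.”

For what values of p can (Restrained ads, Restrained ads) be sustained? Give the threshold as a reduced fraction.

13/25

With no time discounting, the continuation probability p plays the role of the discount factor.
Grim-trigger IC: 47/(1−p) ≥ 73 + 23p/(1−p) ⇒ p ≥ (73−47)/(73−23) = 13/25.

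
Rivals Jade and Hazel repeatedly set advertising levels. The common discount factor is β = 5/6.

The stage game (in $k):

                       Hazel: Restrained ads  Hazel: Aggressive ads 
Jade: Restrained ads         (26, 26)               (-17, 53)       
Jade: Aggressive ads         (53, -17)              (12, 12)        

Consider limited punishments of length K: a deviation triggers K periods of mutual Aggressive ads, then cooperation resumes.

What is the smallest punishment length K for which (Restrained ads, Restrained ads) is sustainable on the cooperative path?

3

Need Σ_{k=1}^{K} β^k ≥ (53−26)/(26−12) = 1.9286 at β = 5/6.
At K = 2 the sum is 1.5278 < 1.9286; at K = 3 it is 2.1065 ≥ 1.9286.
So the minimum punishment length is K = 3.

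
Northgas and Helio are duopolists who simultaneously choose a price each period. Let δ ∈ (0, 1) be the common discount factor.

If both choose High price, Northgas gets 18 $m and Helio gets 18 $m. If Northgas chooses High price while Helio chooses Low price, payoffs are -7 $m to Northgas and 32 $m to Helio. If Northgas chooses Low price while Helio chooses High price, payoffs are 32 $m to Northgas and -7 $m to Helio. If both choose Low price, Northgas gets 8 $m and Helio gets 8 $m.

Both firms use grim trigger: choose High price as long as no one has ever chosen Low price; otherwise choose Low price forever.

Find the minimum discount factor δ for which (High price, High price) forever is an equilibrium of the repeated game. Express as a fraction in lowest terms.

7/12

Under grim trigger the critical discount factor is (T−C)/(T−P) with T = 32, C = 18, P = 8.
δ* = (32−18)/(32−8) = 14/24 = 7/12.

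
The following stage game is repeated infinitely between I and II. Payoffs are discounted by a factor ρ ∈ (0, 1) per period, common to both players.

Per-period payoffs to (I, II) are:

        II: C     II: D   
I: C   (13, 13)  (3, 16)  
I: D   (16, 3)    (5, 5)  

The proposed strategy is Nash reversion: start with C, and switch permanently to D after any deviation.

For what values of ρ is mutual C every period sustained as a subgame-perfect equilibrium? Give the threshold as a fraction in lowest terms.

3/11

One-period gain from deviating is 16 − 13 = 3. The loss is 13 − 5 = 8 in every subsequent period, with present value 8·ρ/(1−ρ).
Deviation is unprofitable when 8·ρ/(1−ρ) ≥ 3, i.e. ρ/(1−ρ) ≥ 3/8.
Equivalently ρ ≥ 3/(3+8) = 3/11.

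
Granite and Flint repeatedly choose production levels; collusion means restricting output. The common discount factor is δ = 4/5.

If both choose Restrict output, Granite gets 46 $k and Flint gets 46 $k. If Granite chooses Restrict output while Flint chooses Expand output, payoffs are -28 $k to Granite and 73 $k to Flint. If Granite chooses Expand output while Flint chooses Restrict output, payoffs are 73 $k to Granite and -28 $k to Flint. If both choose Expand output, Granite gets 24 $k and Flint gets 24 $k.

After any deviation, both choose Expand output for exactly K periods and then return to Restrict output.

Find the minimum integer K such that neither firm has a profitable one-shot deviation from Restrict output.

2

Need Σ_{k=1}^{K} δ^k ≥ (73−46)/(46−24) = 1.2273 at δ = 4/5.
At K = 1 the sum is 0.8000 < 1.2273; at K = 2 it is 1.4400 ≥ 1.2273.
So the minimum punishment length is K = 2.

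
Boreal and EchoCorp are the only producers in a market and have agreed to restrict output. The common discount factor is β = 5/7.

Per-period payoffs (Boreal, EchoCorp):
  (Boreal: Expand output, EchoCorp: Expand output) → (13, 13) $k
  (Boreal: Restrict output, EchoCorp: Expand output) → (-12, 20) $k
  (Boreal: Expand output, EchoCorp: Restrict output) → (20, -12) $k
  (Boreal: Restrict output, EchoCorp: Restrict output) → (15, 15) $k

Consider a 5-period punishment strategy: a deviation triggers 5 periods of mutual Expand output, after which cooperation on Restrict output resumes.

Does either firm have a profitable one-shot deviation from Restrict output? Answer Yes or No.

Yes

IC: β+…+β^5 ≥ (20−15)/(15−13) = 5/2.
At β = 5/7: partial sum = 2.0352 < 2.5000. Cooperation not sustainable.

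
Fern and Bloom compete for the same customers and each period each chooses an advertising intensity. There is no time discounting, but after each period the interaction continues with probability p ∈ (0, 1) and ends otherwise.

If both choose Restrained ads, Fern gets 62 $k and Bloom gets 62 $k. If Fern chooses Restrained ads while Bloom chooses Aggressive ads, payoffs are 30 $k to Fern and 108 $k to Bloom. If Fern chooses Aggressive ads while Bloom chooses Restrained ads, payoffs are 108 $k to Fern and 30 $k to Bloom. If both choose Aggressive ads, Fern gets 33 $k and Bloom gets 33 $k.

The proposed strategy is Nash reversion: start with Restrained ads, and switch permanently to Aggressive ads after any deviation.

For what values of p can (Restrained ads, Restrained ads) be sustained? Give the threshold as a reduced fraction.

With no time discounting, the continuation probability p plays the role of the discount factor.
Grim-trigger IC: 62/(1−p) ≥ 108 + 33p/(1−p) ⇒ p ≥ (108−62)/(108−33) = 46/75.

46/75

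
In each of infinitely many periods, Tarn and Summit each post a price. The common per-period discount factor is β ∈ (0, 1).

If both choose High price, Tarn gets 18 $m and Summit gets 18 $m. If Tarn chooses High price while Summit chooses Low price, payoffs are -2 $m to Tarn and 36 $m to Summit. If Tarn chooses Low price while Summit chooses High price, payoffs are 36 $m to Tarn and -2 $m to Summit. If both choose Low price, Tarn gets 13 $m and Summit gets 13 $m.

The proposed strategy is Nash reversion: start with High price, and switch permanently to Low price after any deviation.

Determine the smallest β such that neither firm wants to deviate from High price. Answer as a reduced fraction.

18/23

Under grim trigger the critical discount factor is (T−C)/(T−P) with T = 36, C = 18, P = 13.
β* = (36−18)/(36−13) = 18/23.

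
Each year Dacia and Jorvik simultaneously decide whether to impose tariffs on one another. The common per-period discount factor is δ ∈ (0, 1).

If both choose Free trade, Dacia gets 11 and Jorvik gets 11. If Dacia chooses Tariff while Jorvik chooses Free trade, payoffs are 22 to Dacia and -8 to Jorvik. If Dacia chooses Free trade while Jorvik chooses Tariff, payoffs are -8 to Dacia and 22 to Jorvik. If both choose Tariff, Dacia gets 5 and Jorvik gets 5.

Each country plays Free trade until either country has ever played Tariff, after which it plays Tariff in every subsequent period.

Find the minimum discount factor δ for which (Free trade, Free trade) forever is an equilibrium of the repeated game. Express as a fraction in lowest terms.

11/(1−δ) ≥ 22 + 5δ/(1−δ)
11 ≥ 22 − 17δ
δ ≥ 11/17.

11/17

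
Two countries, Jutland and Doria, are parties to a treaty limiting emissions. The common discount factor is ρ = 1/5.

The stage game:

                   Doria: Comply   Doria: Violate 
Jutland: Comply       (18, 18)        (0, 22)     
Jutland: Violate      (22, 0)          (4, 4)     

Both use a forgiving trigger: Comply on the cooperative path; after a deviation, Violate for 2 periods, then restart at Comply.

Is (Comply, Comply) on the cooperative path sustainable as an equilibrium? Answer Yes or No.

No

IC: ρ+…+ρ^2 ≥ (22−18)/(18−4) = 2/7.
At ρ = 1/5: partial sum = 0.2400 < 0.2857. Cooperation not sustainable.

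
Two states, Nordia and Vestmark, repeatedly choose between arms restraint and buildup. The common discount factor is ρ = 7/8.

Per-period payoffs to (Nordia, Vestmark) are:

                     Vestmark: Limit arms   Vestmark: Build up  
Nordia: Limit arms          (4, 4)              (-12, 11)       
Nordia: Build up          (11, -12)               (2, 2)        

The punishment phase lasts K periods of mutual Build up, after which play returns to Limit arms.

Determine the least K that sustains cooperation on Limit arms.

IC: ρ(1−ρ^K)/(1−ρ) ≥ (11−4)/(4−2) = 7/2.
With ρ = 7/8: need 1 − ρ^K ≥ 7/2·(1−7/8)/(7/8), i.e. ρ^K ≤ 0.5000.
Since (7/8)^5 = 0.5129 and (7/8)^6 = 0.4488, the smallest such K is 6.

6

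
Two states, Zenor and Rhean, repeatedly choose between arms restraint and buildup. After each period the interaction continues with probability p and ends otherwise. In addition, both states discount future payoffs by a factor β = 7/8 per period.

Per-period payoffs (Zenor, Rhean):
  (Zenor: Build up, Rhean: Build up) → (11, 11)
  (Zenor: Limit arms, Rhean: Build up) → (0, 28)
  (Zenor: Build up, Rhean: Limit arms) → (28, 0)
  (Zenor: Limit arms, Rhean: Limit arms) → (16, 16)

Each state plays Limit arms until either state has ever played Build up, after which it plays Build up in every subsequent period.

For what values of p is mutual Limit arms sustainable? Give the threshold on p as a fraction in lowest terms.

96/119

Expected continuation weight on next period's payoff is β·p = 7/8·p, which plays the role of the discount factor.
Cooperation requires 7/8·p ≥ (28−16)/(28−11) = 12/17, hence p ≥ 96/119.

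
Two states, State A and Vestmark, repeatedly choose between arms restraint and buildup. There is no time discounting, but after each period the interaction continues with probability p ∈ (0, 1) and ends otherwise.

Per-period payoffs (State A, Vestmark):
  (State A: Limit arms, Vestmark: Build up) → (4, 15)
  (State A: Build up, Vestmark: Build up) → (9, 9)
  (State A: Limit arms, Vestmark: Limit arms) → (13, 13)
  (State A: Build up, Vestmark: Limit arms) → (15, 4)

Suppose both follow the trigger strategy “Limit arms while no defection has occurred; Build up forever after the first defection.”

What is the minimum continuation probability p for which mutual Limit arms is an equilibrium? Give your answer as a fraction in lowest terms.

Expected cooperation value is 13 + p·13 + p²·13 + … = 13/(1−p); deviation gives 15 + p·9/(1−p).
13 ≥ 15(1−p) + 9p ⇒ 6p ≥ 2 ⇒ p ≥ 2/6 = 1/3.

1/3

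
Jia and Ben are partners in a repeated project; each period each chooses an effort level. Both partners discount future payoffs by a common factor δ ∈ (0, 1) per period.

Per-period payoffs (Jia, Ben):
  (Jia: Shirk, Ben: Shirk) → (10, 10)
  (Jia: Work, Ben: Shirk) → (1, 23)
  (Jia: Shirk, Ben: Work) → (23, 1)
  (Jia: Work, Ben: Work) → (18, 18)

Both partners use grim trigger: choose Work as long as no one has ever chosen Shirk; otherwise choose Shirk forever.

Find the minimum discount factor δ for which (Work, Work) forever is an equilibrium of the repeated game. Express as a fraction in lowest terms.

Cooperation forever yields 18 each period: 18/(1−δ).
Deviating yields 23 once, then 10 forever: 23 + 10δ/(1−δ).
No profitable deviation requires 18/(1−δ) ≥ 23 + 10δ/(1−δ).
Multiplying by (1−δ): 18 ≥ 23(1−δ) + 10δ = 23 − 13δ.
So 13δ ≥ 5, i.e. δ ≥ 5/13.

5/13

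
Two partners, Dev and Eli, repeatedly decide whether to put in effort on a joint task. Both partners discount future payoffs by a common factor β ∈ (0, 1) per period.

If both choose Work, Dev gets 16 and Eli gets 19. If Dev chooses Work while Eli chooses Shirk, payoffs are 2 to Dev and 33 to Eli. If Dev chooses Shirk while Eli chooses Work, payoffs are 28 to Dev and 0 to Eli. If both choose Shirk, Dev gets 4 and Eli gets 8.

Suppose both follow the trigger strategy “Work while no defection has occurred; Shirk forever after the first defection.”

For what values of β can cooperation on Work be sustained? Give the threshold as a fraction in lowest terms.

For Dev: deviation gain 28−16 = 12, per-period punishment loss 16−4 = 12. IC gives β ≥ 12/24 = 1/2.
For Eli: gain 14, loss 11 per period, so β ≥ 14/25.
The tighter constraint is Eli's, so cooperation needs β ≥ 14/25.

14/25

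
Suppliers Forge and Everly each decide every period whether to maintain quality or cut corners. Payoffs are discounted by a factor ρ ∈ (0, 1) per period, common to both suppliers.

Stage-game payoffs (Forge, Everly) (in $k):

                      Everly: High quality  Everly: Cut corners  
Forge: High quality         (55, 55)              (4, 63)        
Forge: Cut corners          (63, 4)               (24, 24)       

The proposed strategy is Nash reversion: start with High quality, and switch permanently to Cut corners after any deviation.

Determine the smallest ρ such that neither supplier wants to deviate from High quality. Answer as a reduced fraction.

One-period gain from deviating is 63 − 55 = 8. The loss is 55 − 24 = 31 in every subsequent period, with present value 31·ρ/(1−ρ).
Deviation is unprofitable when 31·ρ/(1−ρ) ≥ 8, i.e. ρ/(1−ρ) ≥ 8/31.
Equivalently ρ ≥ 8/(8+31) = 8/39.

8/39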